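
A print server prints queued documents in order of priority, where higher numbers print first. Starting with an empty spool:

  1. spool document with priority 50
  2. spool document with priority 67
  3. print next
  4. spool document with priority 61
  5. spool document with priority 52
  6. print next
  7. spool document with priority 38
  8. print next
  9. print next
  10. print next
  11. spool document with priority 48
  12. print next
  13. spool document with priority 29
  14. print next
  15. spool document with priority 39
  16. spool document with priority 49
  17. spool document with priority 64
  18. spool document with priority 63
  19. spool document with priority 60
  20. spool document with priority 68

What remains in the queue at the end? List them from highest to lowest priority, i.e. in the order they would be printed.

insert 50 → {50}
insert 67 → {67, 50}
print next → 67; now {50}
insert 61 → {61, 50}
insert 52 → {61, 52, 50}
print next → 61; now {52, 50}
insert 38 → {52, 50, 38}
print next → 52; now {50, 38}
print next → 50; now {38}
print next → 38; now {}
insert 48 → {48}
print next → 48; now {}
insert 29 → {29}
print next → 29; now {}
insert 39 → {39}
insert 49 → {49, 39}
insert 64 → {64, 49, 39}
insert 63 → {64, 63, 49, 39}
insert 60 → {64, 63, 60, 49, 39}
insert 68 → {68, 64, 63, 60, 49, 39}

68, 64, 63, 60, 49, 39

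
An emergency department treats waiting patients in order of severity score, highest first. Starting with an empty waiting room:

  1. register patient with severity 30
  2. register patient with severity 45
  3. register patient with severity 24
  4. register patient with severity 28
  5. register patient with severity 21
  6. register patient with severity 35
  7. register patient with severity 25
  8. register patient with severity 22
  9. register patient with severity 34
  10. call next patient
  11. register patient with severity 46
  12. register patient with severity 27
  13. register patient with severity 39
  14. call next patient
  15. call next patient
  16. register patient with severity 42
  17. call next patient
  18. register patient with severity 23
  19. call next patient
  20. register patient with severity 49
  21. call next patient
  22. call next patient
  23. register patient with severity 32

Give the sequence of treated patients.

insert 30 → {30}
insert 45 → {45, 30}
insert 24 → {45, 30, 24}
insert 28 → {45, 30, 28, 24}
insert 21 → {45, 30, 28, 24, 21}
insert 35 → {45, 35, 30, 28, 24, 21}
insert 25 → {45, 35, 30, 28, 25, 24, 21}
insert 22 → {45, 35, 30, 28, 25, 24, 22, 21}
insert 34 → {45, 35, 34, 30, 28, 25, 24, 22, 21}
call next patient → 45; now {35, 34, 30, 28, 25, 24, 22, 21}
insert 46 → {46, 35, 34, 30, 28, 25, 24, 22, 21}
insert 27 → {46, 35, 34, 30, 28, 27, 25, 24, 22, 21}
insert 39 → {46, 39, 35, 34, 30, 28, 27, 25, 24, 22, 21}
call next patient → 46; now {39, 35, 34, 30, 28, 27, 25, 24, 22, 21}
call next patient → 39; now {35, 34, 30, 28, 27, 25, 24, 22, 21}
insert 42 → {42, 35, 34, 30, 28, 27, 25, 24, 22, 21}
call next patient → 42; now {35, 34, 30, 28, 27, 25, 24, 22, 21}
insert 23 → {35, 34, 30, 28, 27, 25, 24, 23, 22, 21}
call next patient → 35; now {34, 30, 28, 27, 25, 24, 23, 22, 21}
insert 49 → {49, 34, 30, 28, 27, 25, 24, 23, 22, 21}
call next patient → 49; now {34, 30, 28, 27, 25, 24, 23, 22, 21}
call next patient → 34; now {30, 28, 27, 25, 24, 23, 22, 21}
insert 32 → {32, 30, 28, 27, 25, 24, 23, 22, 21}

45 → 46 → 39 → 42 → 35 → 49 → 34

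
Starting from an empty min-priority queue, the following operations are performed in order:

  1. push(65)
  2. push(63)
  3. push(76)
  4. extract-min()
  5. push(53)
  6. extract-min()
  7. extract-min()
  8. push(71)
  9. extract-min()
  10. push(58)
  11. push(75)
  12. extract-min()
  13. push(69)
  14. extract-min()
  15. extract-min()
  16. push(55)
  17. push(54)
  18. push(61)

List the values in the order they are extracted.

63 → 53 → 65 → 71 → 58 → 69 → 75

insert 65 → {65}
insert 63 → {63, 65}
insert 76 → {63, 65, 76}
extract-min → 63; now {65, 76}
insert 53 → {53, 65, 76}
extract-min → 53; now {65, 76}
extract-min → 65; now {76}
insert 71 → {71, 76}
extract-min → 71; now {76}
insert 58 → {58, 76}
insert 75 → {58, 75, 76}
extract-min → 58; now {75, 76}
insert 69 → {69, 75, 76}
extract-min → 69; now {75, 76}
extract-min → 75; now {76}
insert 55 → {55, 76}
insert 54 → {54, 55, 76}
insert 61 → {54, 55, 61, 76}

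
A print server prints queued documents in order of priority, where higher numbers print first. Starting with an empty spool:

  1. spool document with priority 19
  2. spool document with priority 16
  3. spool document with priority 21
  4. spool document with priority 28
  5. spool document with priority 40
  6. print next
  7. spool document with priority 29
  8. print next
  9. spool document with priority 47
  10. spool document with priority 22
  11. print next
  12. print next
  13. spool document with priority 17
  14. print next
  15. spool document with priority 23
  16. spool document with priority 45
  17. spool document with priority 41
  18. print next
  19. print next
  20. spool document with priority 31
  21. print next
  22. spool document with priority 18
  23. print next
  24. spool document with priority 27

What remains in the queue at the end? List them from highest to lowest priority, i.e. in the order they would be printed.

[27, 21, 19, 18, 17, 16]

insert 19 → {19}
insert 16 → {19, 16}
insert 21 → {21, 19, 16}
insert 28 → {28, 21, 19, 16}
insert 40 → {40, 28, 21, 19, 16}
print next → 40; now {28, 21, 19, 16}
insert 29 → {29, 28, 21, 19, 16}
print next → 29; now {28, 21, 19, 16}
insert 47 → {47, 28, 21, 19, 16}
insert 22 → {47, 28, 22, 21, 19, 16}
print next → 47; now {28, 22, 21, 19, 16}
print next → 28; now {22, 21, 19, 16}
insert 17 → {22, 21, 19, 17, 16}
print next → 22; now {21, 19, 17, 16}
insert 23 → {23, 21, 19, 17, 16}
insert 45 → {45, 23, 21, 19, 17, 16}
insert 41 → {45, 41, 23, 21, 19, 17, 16}
print next → 45; now {41, 23, 21, 19, 17, 16}
print next → 41; now {23, 21, 19, 17, 16}
insert 31 → {31, 23, 21, 19, 17, 16}
print next → 31; now {23, 21, 19, 17, 16}
insert 18 → {23, 21, 19, 18, 17, 16}
print next → 23; now {21, 19, 18, 17, 16}
insert 27 → {27, 21, 19, 18, 17, 16}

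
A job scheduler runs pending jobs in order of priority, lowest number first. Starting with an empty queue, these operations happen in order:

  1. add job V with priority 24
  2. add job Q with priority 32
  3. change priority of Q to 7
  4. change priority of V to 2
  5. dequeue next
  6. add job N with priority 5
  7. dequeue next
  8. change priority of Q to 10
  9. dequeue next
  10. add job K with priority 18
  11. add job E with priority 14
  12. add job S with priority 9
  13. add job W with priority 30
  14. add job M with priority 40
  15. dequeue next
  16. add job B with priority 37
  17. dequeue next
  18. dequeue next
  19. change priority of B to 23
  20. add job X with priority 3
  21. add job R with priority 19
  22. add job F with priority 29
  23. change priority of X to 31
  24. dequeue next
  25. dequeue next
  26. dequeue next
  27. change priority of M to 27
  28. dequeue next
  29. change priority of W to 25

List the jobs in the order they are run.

[V, N, Q, S, E, K, R, B, F, M]

add V (priority 24) → {V:24}
add Q (priority 32) → {V:24, Q:32}
update Q to priority 7 → {Q:7, V:24}
update V to priority 2 → {V:2, Q:7}
dequeue next → V; now {Q:7}
add N (priority 5) → {N:5, Q:7}
dequeue next → N; now {Q:7}
update Q to priority 10 → {Q:10}
dequeue next → Q; now {}
add K (priority 18) → {K:18}
add E (priority 14) → {E:14, K:18}
add S (priority 9) → {S:9, E:14, K:18}
add W (priority 30) → {S:9, E:14, K:18, W:30}
add M (priority 40) → {S:9, E:14, K:18, W:30, M:40}
dequeue next → S; now {E:14, K:18, W:30, M:40}
add B (priority 37) → {E:14, K:18, W:30, B:37, M:40}
dequeue next → E; now {K:18, W:30, B:37, M:40}
dequeue next → K; now {W:30, B:37, M:40}
update B to priority 23 → {B:23, W:30, M:40}
add X (priority 3) → {X:3, B:23, W:30, M:40}
add R (priority 19) → {X:3, R:19, B:23, W:30, M:40}
add F (priority 29) → {X:3, R:19, B:23, F:29, W:30, M:40}
update X to priority 31 → {R:19, B:23, F:29, W:30, X:31, M:40}
dequeue next → R; now {B:23, F:29, W:30, X:31, M:40}
dequeue next → B; now {F:29, W:30, X:31, M:40}
dequeue next → F; now {W:30, X:31, M:40}
update M to priority 27 → {M:27, W:30, X:31}
dequeue next → M; now {W:30, X:31}
update W to priority 25 → {W:25, X:31}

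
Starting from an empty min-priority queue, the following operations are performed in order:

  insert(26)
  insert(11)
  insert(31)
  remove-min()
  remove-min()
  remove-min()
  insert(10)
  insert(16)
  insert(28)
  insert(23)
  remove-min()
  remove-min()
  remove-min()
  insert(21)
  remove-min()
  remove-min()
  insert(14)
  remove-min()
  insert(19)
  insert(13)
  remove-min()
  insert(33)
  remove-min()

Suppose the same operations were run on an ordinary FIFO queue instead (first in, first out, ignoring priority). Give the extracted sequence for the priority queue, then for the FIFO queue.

priority queue: [11, 26, 31, 10, 16, 23, 21, 28, 14, 13, 19]; FIFO queue: 26 → 11 → 31 → 10 → 16 → 28 → 23 → 21 → 14 → 19 → 13

insert 26 → {26}
insert 11 → {11, 26}
insert 31 → {11, 26, 31}
remove-min → 11; now {26, 31}
remove-min → 26; now {31}
remove-min → 31; now {}
insert 10 → {10}
insert 16 → {10, 16}
insert 28 → {10, 16, 28}
insert 23 → {10, 16, 23, 28}
remove-min → 10; now {16, 23, 28}
remove-min → 16; now {23, 28}
remove-min → 23; now {28}
insert 21 → {21, 28}
remove-min → 21; now {28}
remove-min → 28; now {}
insert 14 → {14}
remove-min → 14; now {}
insert 19 → {19}
insert 13 → {13, 19}
remove-min → 13; now {19}
insert 33 → {19, 33}
remove-min → 19; now {33}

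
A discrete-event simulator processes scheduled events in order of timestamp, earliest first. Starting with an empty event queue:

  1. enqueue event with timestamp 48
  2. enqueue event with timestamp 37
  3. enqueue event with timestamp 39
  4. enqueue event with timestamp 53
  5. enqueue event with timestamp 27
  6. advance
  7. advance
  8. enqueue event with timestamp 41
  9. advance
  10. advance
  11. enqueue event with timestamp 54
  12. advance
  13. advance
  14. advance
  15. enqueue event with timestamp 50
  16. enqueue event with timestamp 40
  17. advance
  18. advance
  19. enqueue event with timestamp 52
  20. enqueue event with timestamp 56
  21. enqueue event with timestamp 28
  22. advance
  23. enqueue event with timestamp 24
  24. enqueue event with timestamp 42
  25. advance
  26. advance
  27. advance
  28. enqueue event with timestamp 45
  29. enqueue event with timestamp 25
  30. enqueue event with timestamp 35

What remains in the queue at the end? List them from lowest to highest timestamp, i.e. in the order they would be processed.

25, 35, 45, 56

insert 48 → {48}
insert 37 → {37, 48}
insert 39 → {37, 39, 48}
insert 53 → {37, 39, 48, 53}
insert 27 → {27, 37, 39, 48, 53}
advance → 27; now {37, 39, 48, 53}
advance → 37; now {39, 48, 53}
insert 41 → {39, 41, 48, 53}
advance → 39; now {41, 48, 53}
advance → 41; now {48, 53}
insert 54 → {48, 53, 54}
advance → 48; now {53, 54}
advance → 53; now {54}
advance → 54; now {}
insert 50 → {50}
insert 40 → {40, 50}
advance → 40; now {50}
advance → 50; now {}
insert 52 → {52}
insert 56 → {52, 56}
insert 28 → {28, 52, 56}
advance → 28; now {52, 56}
insert 24 → {24, 52, 56}
insert 42 → {24, 42, 52, 56}
advance → 24; now {42, 52, 56}
advance → 42; now {52, 56}
advance → 52; now {56}
insert 45 → {45, 56}
insert 25 → {25, 45, 56}
insert 35 → {25, 35, 45, 56}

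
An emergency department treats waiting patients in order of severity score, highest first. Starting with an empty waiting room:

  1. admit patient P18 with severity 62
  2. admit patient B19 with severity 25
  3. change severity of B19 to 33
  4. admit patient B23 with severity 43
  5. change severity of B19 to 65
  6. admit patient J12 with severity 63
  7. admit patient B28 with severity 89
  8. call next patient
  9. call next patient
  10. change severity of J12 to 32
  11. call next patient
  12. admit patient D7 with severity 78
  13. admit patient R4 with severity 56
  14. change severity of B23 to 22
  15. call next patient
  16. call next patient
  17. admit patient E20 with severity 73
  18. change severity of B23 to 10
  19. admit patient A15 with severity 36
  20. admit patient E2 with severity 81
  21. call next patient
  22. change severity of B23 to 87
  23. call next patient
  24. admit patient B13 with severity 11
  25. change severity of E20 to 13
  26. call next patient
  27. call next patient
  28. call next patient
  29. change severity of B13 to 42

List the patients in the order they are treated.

B28 → B19 → P18 → D7 → R4 → E2 → B23 → A15 → J12 → E20

add P18 (severity 62) → {P18:62}
add B19 (severity 25) → {P18:62, B19:25}
update B19 to severity 33 → {P18:62, B19:33}
add B23 (severity 43) → {P18:62, B23:43, B19:33}
update B19 to severity 65 → {B19:65, P18:62, B23:43}
add J12 (severity 63) → {B19:65, J12:63, P18:62, B23:43}
add B28 (severity 89) → {B28:89, B19:65, J12:63, P18:62, B23:43}
call next patient → B28; now {B19:65, J12:63, P18:62, B23:43}
call next patient → B19; now {J12:63, P18:62, B23:43}
update J12 to severity 32 → {P18:62, B23:43, J12:32}
call next patient → P18; now {B23:43, J12:32}
add D7 (severity 78) → {D7:78, B23:43, J12:32}
add R4 (severity 56) → {D7:78, R4:56, B23:43, J12:32}
update B23 to severity 22 → {D7:78, R4:56, J12:32, B23:22}
call next patient → D7; now {R4:56, J12:32, B23:22}
call next patient → R4; now {J12:32, B23:22}
add E20 (severity 73) → {E20:73, J12:32, B23:22}
update B23 to severity 10 → {E20:73, J12:32, B23:10}
add A15 (severity 36) → {E20:73, A15:36, J12:32, B23:10}
add E2 (severity 81) → {E2:81, E20:73, A15:36, J12:32, B23:10}
call next patient → E2; now {E20:73, A15:36, J12:32, B23:10}
update B23 to severity 87 → {B23:87, E20:73, A15:36, J12:32}
call next patient → B23; now {E20:73, A15:36, J12:32}
add B13 (severity 11) → {E20:73, A15:36, J12:32, B13:11}
update E20 to severity 13 → {A15:36, J12:32, E20:13, B13:11}
call next patient → A15; now {J12:32, E20:13, B13:11}
call next patient → J12; now {E20:13, B13:11}
call next patient → E20; now {B13:11}
update B13 to severity 42 → {B13:42}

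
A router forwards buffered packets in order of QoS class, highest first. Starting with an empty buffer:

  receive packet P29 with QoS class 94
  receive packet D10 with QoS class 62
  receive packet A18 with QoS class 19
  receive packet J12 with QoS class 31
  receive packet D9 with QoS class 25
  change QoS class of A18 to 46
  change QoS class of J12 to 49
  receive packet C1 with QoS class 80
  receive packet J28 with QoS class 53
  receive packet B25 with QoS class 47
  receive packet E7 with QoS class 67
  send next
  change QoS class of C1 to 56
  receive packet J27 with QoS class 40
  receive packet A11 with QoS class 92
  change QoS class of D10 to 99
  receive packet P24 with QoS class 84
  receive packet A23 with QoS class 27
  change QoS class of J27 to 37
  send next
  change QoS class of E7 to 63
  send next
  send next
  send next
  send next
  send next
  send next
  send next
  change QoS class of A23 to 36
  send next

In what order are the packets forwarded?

add P29 (QoS class 94) → {P29:94}
add D10 (QoS class 62) → {P29:94, D10:62}
add A18 (QoS class 19) → {P29:94, D10:62, A18:19}
add J12 (QoS class 31) → {P29:94, D10:62, J12:31, A18:19}
add D9 (QoS class 25) → {P29:94, D10:62, J12:31, D9:25, A18:19}
update A18 to QoS class 46 → {P29:94, D10:62, A18:46, J12:31, D9:25}
update J12 to QoS class 49 → {P29:94, D10:62, J12:49, A18:46, D9:25}
add C1 (QoS class 80) → {P29:94, C1:80, D10:62, J12:49, A18:46, D9:25}
add J28 (QoS class 53) → {P29:94, C1:80, D10:62, J28:53, J12:49, A18:46, D9:25}
add B25 (QoS class 47) → {P29:94, C1:80, D10:62, J28:53, J12:49, B25:47, A18:46, D9:25}
add E7 (QoS class 67) → {P29:94, C1:80, E7:67, D10:62, J28:53, J12:49, B25:47, A18:46, D9:25}
send next → P29; now {C1:80, E7:67, D10:62, J28:53, J12:49, B25:47, A18:46, D9:25}
update C1 to QoS class 56 → {E7:67, D10:62, C1:56, J28:53, J12:49, B25:47, A18:46, D9:25}
add J27 (QoS class 40) → {E7:67, D10:62, C1:56, J28:53, J12:49, B25:47, A18:46, J27:40, D9:25}
add A11 (QoS class 92) → {A11:92, E7:67, D10:62, C1:56, J28:53, J12:49, B25:47, A18:46, J27:40, D9:25}
update D10 to QoS class 99 → {D10:99, A11:92, E7:67, C1:56, J28:53, J12:49, B25:47, A18:46, J27:40, D9:25}
add P24 (QoS class 84) → {D10:99, A11:92, P24:84, E7:67, C1:56, J28:53, J12:49, B25:47, A18:46, J27:40, D9:25}
add A23 (QoS class 27) → {D10:99, A11:92, P24:84, E7:67, C1:56, J28:53, J12:49, B25:47, A18:46, J27:40, A23:27, D9:25}
update J27 to QoS class 37 → {D10:99, A11:92, P24:84, E7:67, C1:56, J28:53, J12:49, B25:47, A18:46, J27:37, A23:27, D9:25}
send next → D10; now {A11:92, P24:84, E7:67, C1:56, J28:53, J12:49, B25:47, A18:46, J27:37, A23:27, D9:25}
update E7 to QoS class 63 → {A11:92, P24:84, E7:63, C1:56, J28:53, J12:49, B25:47, A18:46, J27:37, A23:27, D9:25}
send next → A11; now {P24:84, E7:63, C1:56, J28:53, J12:49, B25:47, A18:46, J27:37, A23:27, D9:25}
send next → P24; now {E7:63, C1:56, J28:53, J12:49, B25:47, A18:46, J27:37, A23:27, D9:25}
send next → E7; now {C1:56, J28:53, J12:49, B25:47, A18:46, J27:37, A23:27, D9:25}
send next → C1; now {J28:53, J12:49, B25:47, A18:46, J27:37, A23:27, D9:25}
send next → J28; now {J12:49, B25:47, A18:46, J27:37, A23:27, D9:25}
send next → J12; now {B25:47, A18:46, J27:37, A23:27, D9:25}
send next → B25; now {A18:46, J27:37, A23:27, D9:25}
update A23 to QoS class 36 → {A18:46, J27:37, A23:36, D9:25}
send next → A18; now {J27:37, A23:36, D9:25}

P29 → D10 → A11 → P24 → E7 → C1 → J28 → J12 → B25 → A18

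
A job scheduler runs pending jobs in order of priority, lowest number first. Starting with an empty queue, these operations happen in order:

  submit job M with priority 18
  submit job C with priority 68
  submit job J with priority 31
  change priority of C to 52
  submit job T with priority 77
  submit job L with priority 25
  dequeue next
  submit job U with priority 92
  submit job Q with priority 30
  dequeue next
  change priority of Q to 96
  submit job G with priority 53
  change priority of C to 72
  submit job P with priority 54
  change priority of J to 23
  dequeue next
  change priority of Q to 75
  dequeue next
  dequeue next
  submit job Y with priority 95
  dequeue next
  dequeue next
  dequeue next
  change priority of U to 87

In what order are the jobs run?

add M (priority 18) → {M:18}
add C (priority 68) → {M:18, C:68}
add J (priority 31) → {M:18, J:31, C:68}
update C to priority 52 → {M:18, J:31, C:52}
add T (priority 77) → {M:18, J:31, C:52, T:77}
add L (priority 25) → {M:18, L:25, J:31, C:52, T:77}
dequeue next → M; now {L:25, J:31, C:52, T:77}
add U (priority 92) → {L:25, J:31, C:52, T:77, U:92}
add Q (priority 30) → {L:25, Q:30, J:31, C:52, T:77, U:92}
dequeue next → L; now {Q:30, J:31, C:52, T:77, U:92}
update Q to priority 96 → {J:31, C:52, T:77, U:92, Q:96}
add G (priority 53) → {J:31, C:52, G:53, T:77, U:92, Q:96}
update C to priority 72 → {J:31, G:53, C:72, T:77, U:92, Q:96}
add P (priority 54) → {J:31, G:53, P:54, C:72, T:77, U:92, Q:96}
update J to priority 23 → {J:23, G:53, P:54, C:72, T:77, U:92, Q:96}
dequeue next → J; now {G:53, P:54, C:72, T:77, U:92, Q:96}
update Q to priority 75 → {G:53, P:54, C:72, Q:75, T:77, U:92}
dequeue next → G; now {P:54, C:72, Q:75, T:77, U:92}
dequeue next → P; now {C:72, Q:75, T:77, U:92}
add Y (priority 95) → {C:72, Q:75, T:77, U:92, Y:95}
dequeue next → C; now {Q:75, T:77, U:92, Y:95}
dequeue next → Q; now {T:77, U:92, Y:95}
dequeue next → T; now {U:92, Y:95}
update U to priority 87 → {U:87, Y:95}

M, L, J, G, P, C, Q, T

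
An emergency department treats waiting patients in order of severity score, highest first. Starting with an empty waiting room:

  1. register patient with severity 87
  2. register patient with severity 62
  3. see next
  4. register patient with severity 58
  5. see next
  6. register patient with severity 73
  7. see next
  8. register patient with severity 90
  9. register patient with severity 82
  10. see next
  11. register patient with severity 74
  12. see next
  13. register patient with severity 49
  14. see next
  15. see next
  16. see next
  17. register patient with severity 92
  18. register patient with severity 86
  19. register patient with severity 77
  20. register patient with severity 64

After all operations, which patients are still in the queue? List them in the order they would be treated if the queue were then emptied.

insert 87 → {87}
insert 62 → {87, 62}
see next → 87; now {62}
insert 58 → {62, 58}
see next → 62; now {58}
insert 73 → {73, 58}
see next → 73; now {58}
insert 90 → {90, 58}
insert 82 → {90, 82, 58}
see next → 90; now {82, 58}
insert 74 → {82, 74, 58}
see next → 82; now {74, 58}
insert 49 → {74, 58, 49}
see next → 74; now {58, 49}
see next → 58; now {49}
see next → 49; now {}
insert 92 → {92}
insert 86 → {92, 86}
insert 77 → {92, 86, 77}
insert 64 → {92, 86, 77, 64}

92, 86, 77, 64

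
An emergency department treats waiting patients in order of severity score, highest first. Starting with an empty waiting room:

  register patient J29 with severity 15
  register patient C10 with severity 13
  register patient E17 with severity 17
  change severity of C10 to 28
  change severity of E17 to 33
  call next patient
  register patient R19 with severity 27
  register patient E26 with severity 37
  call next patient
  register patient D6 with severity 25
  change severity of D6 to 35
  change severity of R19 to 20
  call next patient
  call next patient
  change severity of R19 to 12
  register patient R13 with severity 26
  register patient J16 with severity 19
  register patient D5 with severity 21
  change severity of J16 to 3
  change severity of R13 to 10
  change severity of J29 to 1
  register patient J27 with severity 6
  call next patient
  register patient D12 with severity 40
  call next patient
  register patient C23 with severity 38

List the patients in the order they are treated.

E17, E26, D6, C10, D5, D12

add J29 (severity 15) → {J29:15}
add C10 (severity 13) → {J29:15, C10:13}
add E17 (severity 17) → {E17:17, J29:15, C10:13}
update C10 to severity 28 → {C10:28, E17:17, J29:15}
update E17 to severity 33 → {E17:33, C10:28, J29:15}
call next patient → E17; now {C10:28, J29:15}
add R19 (severity 27) → {C10:28, R19:27, J29:15}
add E26 (severity 37) → {E26:37, C10:28, R19:27, J29:15}
call next patient → E26; now {C10:28, R19:27, J29:15}
add D6 (severity 25) → {C10:28, R19:27, D6:25, J29:15}
update D6 to severity 35 → {D6:35, C10:28, R19:27, J29:15}
update R19 to severity 20 → {D6:35, C10:28, R19:20, J29:15}
call next patient → D6; now {C10:28, R19:20, J29:15}
call next patient → C10; now {R19:20, J29:15}
update R19 to severity 12 → {J29:15, R19:12}
add R13 (severity 26) → {R13:26, J29:15, R19:12}
add J16 (severity 19) → {R13:26, J16:19, J29:15, R19:12}
add D5 (severity 21) → {R13:26, D5:21, J16:19, J29:15, R19:12}
update J16 to severity 3 → {R13:26, D5:21, J29:15, R19:12, J16:3}
update R13 to severity 10 → {D5:21, J29:15, R19:12, R13:10, J16:3}
update J29 to severity 1 → {D5:21, R19:12, R13:10, J16:3, J29:1}
add J27 (severity 6) → {D5:21, R19:12, R13:10, J27:6, J16:3, J29:1}
call next patient → D5; now {R19:12, R13:10, J27:6, J16:3, J29:1}
add D12 (severity 40) → {D12:40, R19:12, R13:10, J27:6, J16:3, J29:1}
call next patient → D12; now {R19:12, R13:10, J27:6, J16:3, J29:1}
add C23 (severity 38) → {C23:38, R19:12, R13:10, J27:6, J16:3, J29:1}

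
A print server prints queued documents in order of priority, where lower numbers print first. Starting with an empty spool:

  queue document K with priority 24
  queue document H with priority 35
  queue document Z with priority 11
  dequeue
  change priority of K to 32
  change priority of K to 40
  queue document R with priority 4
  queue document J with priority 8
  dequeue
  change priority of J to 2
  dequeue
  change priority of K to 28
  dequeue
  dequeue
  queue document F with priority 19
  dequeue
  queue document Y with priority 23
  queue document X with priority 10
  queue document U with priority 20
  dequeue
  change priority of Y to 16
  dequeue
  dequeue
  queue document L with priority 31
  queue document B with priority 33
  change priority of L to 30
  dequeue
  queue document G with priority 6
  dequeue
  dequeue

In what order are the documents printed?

add K (priority 24) → {K:24}
add H (priority 35) → {K:24, H:35}
add Z (priority 11) → {Z:11, K:24, H:35}
dequeue → Z; now {K:24, H:35}
update K to priority 32 → {K:32, H:35}
update K to priority 40 → {H:35, K:40}
add R (priority 4) → {R:4, H:35, K:40}
add J (priority 8) → {R:4, J:8, H:35, K:40}
dequeue → R; now {J:8, H:35, K:40}
update J to priority 2 → {J:2, H:35, K:40}
dequeue → J; now {H:35, K:40}
update K to priority 28 → {K:28, H:35}
dequeue → K; now {H:35}
dequeue → H; now {}
add F (priority 19) → {F:19}
dequeue → F; now {}
add Y (priority 23) → {Y:23}
add X (priority 10) → {X:10, Y:23}
add U (priority 20) → {X:10, U:20, Y:23}
dequeue → X; now {U:20, Y:23}
update Y to priority 16 → {Y:16, U:20}
dequeue → Y; now {U:20}
dequeue → U; now {}
add L (priority 31) → {L:31}
add B (priority 33) → {L:31, B:33}
update L to priority 30 → {L:30, B:33}
dequeue → L; now {B:33}
add G (priority 6) → {G:6, B:33}
dequeue → G; now {B:33}
dequeue → B; now {}

Z, R, J, K, H, F, X, Y, U, L, G, B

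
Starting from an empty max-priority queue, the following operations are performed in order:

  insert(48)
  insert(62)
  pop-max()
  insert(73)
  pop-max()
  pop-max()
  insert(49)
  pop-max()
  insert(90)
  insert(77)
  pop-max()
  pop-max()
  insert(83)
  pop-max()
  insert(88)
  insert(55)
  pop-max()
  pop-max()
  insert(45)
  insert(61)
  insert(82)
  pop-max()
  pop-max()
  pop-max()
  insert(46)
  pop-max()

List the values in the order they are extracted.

insert 48 → {48}
insert 62 → {62, 48}
pop-max → 62; now {48}
insert 73 → {73, 48}
pop-max → 73; now {48}
pop-max → 48; now {}
insert 49 → {49}
pop-max → 49; now {}
insert 90 → {90}
insert 77 → {90, 77}
pop-max → 90; now {77}
pop-max → 77; now {}
insert 83 → {83}
pop-max → 83; now {}
insert 88 → {88}
insert 55 → {88, 55}
pop-max → 88; now {55}
pop-max → 55; now {}
insert 45 → {45}
insert 61 → {61, 45}
insert 82 → {82, 61, 45}
pop-max → 82; now {61, 45}
pop-max → 61; now {45}
pop-max → 45; now {}
insert 46 → {46}
pop-max → 46; now {}

62, 73, 48, 49, 90, 77, 83, 88, 55, 82, 61, 45, 46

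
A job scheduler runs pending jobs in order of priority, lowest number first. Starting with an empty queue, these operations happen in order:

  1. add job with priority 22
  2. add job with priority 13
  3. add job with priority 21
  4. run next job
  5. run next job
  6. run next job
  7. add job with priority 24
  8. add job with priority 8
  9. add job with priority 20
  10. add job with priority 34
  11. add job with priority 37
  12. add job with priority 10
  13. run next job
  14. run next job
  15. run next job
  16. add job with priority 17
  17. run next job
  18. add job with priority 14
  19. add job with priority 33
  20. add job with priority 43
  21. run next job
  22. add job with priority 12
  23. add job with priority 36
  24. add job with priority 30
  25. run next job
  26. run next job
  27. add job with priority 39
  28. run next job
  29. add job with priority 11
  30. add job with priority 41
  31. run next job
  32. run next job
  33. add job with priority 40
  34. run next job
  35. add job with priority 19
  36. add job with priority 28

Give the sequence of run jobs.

13 → 21 → 22 → 8 → 10 → 20 → 17 → 14 → 12 → 24 → 30 → 11 → 33 → 34

insert 22 → {22}
insert 13 → {13, 22}
insert 21 → {13, 21, 22}
run next job → 13; now {21, 22}
run next job → 21; now {22}
run next job → 22; now {}
insert 24 → {24}
insert 8 → {8, 24}
insert 20 → {8, 20, 24}
insert 34 → {8, 20, 24, 34}
insert 37 → {8, 20, 24, 34, 37}
insert 10 → {8, 10, 20, 24, 34, 37}
run next job → 8; now {10, 20, 24, 34, 37}
run next job → 10; now {20, 24, 34, 37}
run next job → 20; now {24, 34, 37}
insert 17 → {17, 24, 34, 37}
run next job → 17; now {24, 34, 37}
insert 14 → {14, 24, 34, 37}
insert 33 → {14, 24, 33, 34, 37}
insert 43 → {14, 24, 33, 34, 37, 43}
run next job → 14; now {24, 33, 34, 37, 43}
insert 12 → {12, 24, 33, 34, 37, 43}
insert 36 → {12, 24, 33, 34, 36, 37, 43}
insert 30 → {12, 24, 30, 33, 34, 36, 37, 43}
run next job → 12; now {24, 30, 33, 34, 36, 37, 43}
run next job → 24; now {30, 33, 34, 36, 37, 43}
insert 39 → {30, 33, 34, 36, 37, 39, 43}
run next job → 30; now {33, 34, 36, 37, 39, 43}
insert 11 → {11, 33, 34, 36, 37, 39, 43}
insert 41 → {11, 33, 34, 36, 37, 39, 41, 43}
run next job → 11; now {33, 34, 36, 37, 39, 41, 43}
run next job → 33; now {34, 36, 37, 39, 41, 43}
insert 40 → {34, 36, 37, 39, 40, 41, 43}
run next job → 34; now {36, 37, 39, 40, 41, 43}
insert 19 → {19, 36, 37, 39, 40, 41, 43}
insert 28 → {19, 28, 36, 37, 39, 40, 41, 43}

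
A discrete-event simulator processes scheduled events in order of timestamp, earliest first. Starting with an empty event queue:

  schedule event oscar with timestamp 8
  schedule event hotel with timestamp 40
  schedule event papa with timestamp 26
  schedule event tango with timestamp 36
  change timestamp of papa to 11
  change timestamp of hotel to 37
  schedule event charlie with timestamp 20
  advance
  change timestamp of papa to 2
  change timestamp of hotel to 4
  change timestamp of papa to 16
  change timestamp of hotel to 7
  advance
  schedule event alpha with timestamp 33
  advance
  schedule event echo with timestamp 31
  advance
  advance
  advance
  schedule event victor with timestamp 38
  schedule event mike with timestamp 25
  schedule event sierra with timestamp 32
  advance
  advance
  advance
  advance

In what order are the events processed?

oscar, hotel, papa, charlie, echo, alpha, mike, sierra, tango, victor

add oscar (timestamp 8) → {oscar:8}
add hotel (timestamp 40) → {oscar:8, hotel:40}
add papa (timestamp 26) → {oscar:8, papa:26, hotel:40}
add tango (timestamp 36) → {oscar:8, papa:26, tango:36, hotel:40}
update papa to timestamp 11 → {oscar:8, papa:11, tango:36, hotel:40}
update hotel to timestamp 37 → {oscar:8, papa:11, tango:36, hotel:37}
add charlie (timestamp 20) → {oscar:8, papa:11, charlie:20, tango:36, hotel:37}
advance → oscar; now {papa:11, charlie:20, tango:36, hotel:37}
update papa to timestamp 2 → {papa:2, charlie:20, tango:36, hotel:37}
update hotel to timestamp 4 → {papa:2, hotel:4, charlie:20, tango:36}
update papa to timestamp 16 → {hotel:4, papa:16, charlie:20, tango:36}
update hotel to timestamp 7 → {hotel:7, papa:16, charlie:20, tango:36}
advance → hotel; now {papa:16, charlie:20, tango:36}
add alpha (timestamp 33) → {papa:16, charlie:20, alpha:33, tango:36}
advance → papa; now {charlie:20, alpha:33, tango:36}
add echo (timestamp 31) → {charlie:20, echo:31, alpha:33, tango:36}
advance → charlie; now {echo:31, alpha:33, tango:36}
advance → echo; now {alpha:33, tango:36}
advance → alpha; now {tango:36}
add victor (timestamp 38) → {tango:36, victor:38}
add mike (timestamp 25) → {mike:25, tango:36, victor:38}
add sierra (timestamp 32) → {mike:25, sierra:32, tango:36, victor:38}
advance → mike; now {sierra:32, tango:36, victor:38}
advance → sierra; now {tango:36, victor:38}
advance → tango; now {victor:38}
advance → victor; now {}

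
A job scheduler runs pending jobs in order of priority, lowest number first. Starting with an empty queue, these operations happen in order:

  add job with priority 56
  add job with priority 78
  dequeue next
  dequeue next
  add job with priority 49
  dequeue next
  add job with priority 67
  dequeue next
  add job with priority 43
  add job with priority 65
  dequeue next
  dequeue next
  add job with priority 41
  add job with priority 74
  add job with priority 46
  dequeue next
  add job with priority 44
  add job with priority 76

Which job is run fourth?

insert 56 → {56}
insert 78 → {56, 78}
dequeue next → 56; now {78}
dequeue next → 78; now {}
insert 49 → {49}
dequeue next → 49; now {}
insert 67 → {67}
dequeue next → 67; now {}
insert 43 → {43}
insert 65 → {43, 65}
dequeue next → 43; now {65}
dequeue next → 65; now {}
insert 41 → {41}
insert 74 → {41, 74}
insert 46 → {41, 46, 74}
dequeue next → 41; now {46, 74}
insert 44 → {44, 46, 74}
insert 76 → {44, 46, 74, 76}

67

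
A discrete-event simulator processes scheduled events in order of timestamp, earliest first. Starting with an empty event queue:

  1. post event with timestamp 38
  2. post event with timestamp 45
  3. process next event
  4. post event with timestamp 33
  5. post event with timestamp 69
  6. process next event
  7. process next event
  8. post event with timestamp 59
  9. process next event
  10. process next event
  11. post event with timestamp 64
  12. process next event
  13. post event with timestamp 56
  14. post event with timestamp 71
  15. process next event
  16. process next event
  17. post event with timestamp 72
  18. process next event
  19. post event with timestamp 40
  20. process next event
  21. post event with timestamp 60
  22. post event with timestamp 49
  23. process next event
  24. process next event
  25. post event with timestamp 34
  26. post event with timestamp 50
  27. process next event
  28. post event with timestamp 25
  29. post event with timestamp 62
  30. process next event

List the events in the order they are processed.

insert 38 → {38}
insert 45 → {38, 45}
process next event → 38; now {45}
insert 33 → {33, 45}
insert 69 → {33, 45, 69}
process next event → 33; now {45, 69}
process next event → 45; now {69}
insert 59 → {59, 69}
process next event → 59; now {69}
process next event → 69; now {}
insert 64 → {64}
process next event → 64; now {}
insert 56 → {56}
insert 71 → {56, 71}
process next event → 56; now {71}
process next event → 71; now {}
insert 72 → {72}
process next event → 72; now {}
insert 40 → {40}
process next event → 40; now {}
insert 60 → {60}
insert 49 → {49, 60}
process next event → 49; now {60}
process next event → 60; now {}
insert 34 → {34}
insert 50 → {34, 50}
process next event → 34; now {50}
insert 25 → {25, 50}
insert 62 → {25, 50, 62}
process next event → 25; now {50, 62}

[38, 33, 45, 59, 69, 64, 56, 71, 72, 40, 49, 60, 34, 25]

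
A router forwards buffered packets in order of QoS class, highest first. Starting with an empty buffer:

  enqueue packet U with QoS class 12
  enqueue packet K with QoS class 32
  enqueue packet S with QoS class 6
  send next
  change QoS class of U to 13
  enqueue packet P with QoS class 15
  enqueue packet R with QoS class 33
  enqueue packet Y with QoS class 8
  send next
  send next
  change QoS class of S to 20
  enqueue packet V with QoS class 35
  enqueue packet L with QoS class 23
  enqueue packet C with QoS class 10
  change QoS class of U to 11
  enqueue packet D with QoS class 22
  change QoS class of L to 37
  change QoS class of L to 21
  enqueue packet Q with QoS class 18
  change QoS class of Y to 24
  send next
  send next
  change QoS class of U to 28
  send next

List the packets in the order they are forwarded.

[K, R, P, V, Y, U]

add U (QoS class 12) → {U:12}
add K (QoS class 32) → {K:32, U:12}
add S (QoS class 6) → {K:32, U:12, S:6}
send next → K; now {U:12, S:6}
update U to QoS class 13 → {U:13, S:6}
add P (QoS class 15) → {P:15, U:13, S:6}
add R (QoS class 33) → {R:33, P:15, U:13, S:6}
add Y (QoS class 8) → {R:33, P:15, U:13, Y:8, S:6}
send next → R; now {P:15, U:13, Y:8, S:6}
send next → P; now {U:13, Y:8, S:6}
update S to QoS class 20 → {S:20, U:13, Y:8}
add V (QoS class 35) → {V:35, S:20, U:13, Y:8}
add L (QoS class 23) → {V:35, L:23, S:20, U:13, Y:8}
add C (QoS class 10) → {V:35, L:23, S:20, U:13, C:10, Y:8}
update U to QoS class 11 → {V:35, L:23, S:20, U:11, C:10, Y:8}
add D (QoS class 22) → {V:35, L:23, D:22, S:20, U:11, C:10, Y:8}
update L to QoS class 37 → {L:37, V:35, D:22, S:20, U:11, C:10, Y:8}
update L to QoS class 21 → {V:35, D:22, L:21, S:20, U:11, C:10, Y:8}
add Q (QoS class 18) → {V:35, D:22, L:21, S:20, Q:18, U:11, C:10, Y:8}
update Y to QoS class 24 → {V:35, Y:24, D:22, L:21, S:20, Q:18, U:11, C:10}
send next → V; now {Y:24, D:22, L:21, S:20, Q:18, U:11, C:10}
send next → Y; now {D:22, L:21, S:20, Q:18, U:11, C:10}
update U to QoS class 28 → {U:28, D:22, L:21, S:20, Q:18, C:10}
send next → U; now {D:22, L:21, S:20, Q:18, C:10}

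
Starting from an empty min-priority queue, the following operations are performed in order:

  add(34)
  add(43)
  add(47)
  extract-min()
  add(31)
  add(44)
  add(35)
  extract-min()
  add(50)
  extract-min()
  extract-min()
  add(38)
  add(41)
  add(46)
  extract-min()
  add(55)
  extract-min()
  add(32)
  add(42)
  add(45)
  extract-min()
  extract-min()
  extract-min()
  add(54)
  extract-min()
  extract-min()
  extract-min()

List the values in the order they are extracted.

34, 31, 35, 43, 38, 41, 32, 42, 44, 45, 46, 47

insert 34 → {34}
insert 43 → {34, 43}
insert 47 → {34, 43, 47}
extract-min → 34; now {43, 47}
insert 31 → {31, 43, 47}
insert 44 → {31, 43, 44, 47}
insert 35 → {31, 35, 43, 44, 47}
extract-min → 31; now {35, 43, 44, 47}
insert 50 → {35, 43, 44, 47, 50}
extract-min → 35; now {43, 44, 47, 50}
extract-min → 43; now {44, 47, 50}
insert 38 → {38, 44, 47, 50}
insert 41 → {38, 41, 44, 47, 50}
insert 46 → {38, 41, 44, 46, 47, 50}
extract-min → 38; now {41, 44, 46, 47, 50}
insert 55 → {41, 44, 46, 47, 50, 55}
extract-min → 41; now {44, 46, 47, 50, 55}
insert 32 → {32, 44, 46, 47, 50, 55}
insert 42 → {32, 42, 44, 46, 47, 50, 55}
insert 45 → {32, 42, 44, 45, 46, 47, 50, 55}
extract-min → 32; now {42, 44, 45, 46, 47, 50, 55}
extract-min → 42; now {44, 45, 46, 47, 50, 55}
extract-min → 44; now {45, 46, 47, 50, 55}
insert 54 → {45, 46, 47, 50, 54, 55}
extract-min → 45; now {46, 47, 50, 54, 55}
extract-min → 46; now {47, 50, 54, 55}
extract-min → 47; now {50, 54, 55}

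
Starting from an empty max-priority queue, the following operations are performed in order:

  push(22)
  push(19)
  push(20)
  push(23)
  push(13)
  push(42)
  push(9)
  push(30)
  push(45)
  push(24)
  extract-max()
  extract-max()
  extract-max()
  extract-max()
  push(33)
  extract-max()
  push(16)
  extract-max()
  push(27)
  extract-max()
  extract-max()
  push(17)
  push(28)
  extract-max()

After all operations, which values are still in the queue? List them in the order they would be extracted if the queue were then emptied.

insert 22 → {22}
insert 19 → {22, 19}
insert 20 → {22, 20, 19}
insert 23 → {23, 22, 20, 19}
insert 13 → {23, 22, 20, 19, 13}
insert 42 → {42, 23, 22, 20, 19, 13}
insert 9 → {42, 23, 22, 20, 19, 13, 9}
insert 30 → {42, 30, 23, 22, 20, 19, 13, 9}
insert 45 → {45, 42, 30, 23, 22, 20, 19, 13, 9}
insert 24 → {45, 42, 30, 24, 23, 22, 20, 19, 13, 9}
extract-max → 45; now {42, 30, 24, 23, 22, 20, 19, 13, 9}
extract-max → 42; now {30, 24, 23, 22, 20, 19, 13, 9}
extract-max → 30; now {24, 23, 22, 20, 19, 13, 9}
extract-max → 24; now {23, 22, 20, 19, 13, 9}
insert 33 → {33, 23, 22, 20, 19, 13, 9}
extract-max → 33; now {23, 22, 20, 19, 13, 9}
insert 16 → {23, 22, 20, 19, 16, 13, 9}
extract-max → 23; now {22, 20, 19, 16, 13, 9}
insert 27 → {27, 22, 20, 19, 16, 13, 9}
extract-max → 27; now {22, 20, 19, 16, 13, 9}
extract-max → 22; now {20, 19, 16, 13, 9}
insert 17 → {20, 19, 17, 16, 13, 9}
insert 28 → {28, 20, 19, 17, 16, 13, 9}
extract-max → 28; now {20, 19, 17, 16, 13, 9}

20 → 19 → 17 → 16 → 13 → 9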